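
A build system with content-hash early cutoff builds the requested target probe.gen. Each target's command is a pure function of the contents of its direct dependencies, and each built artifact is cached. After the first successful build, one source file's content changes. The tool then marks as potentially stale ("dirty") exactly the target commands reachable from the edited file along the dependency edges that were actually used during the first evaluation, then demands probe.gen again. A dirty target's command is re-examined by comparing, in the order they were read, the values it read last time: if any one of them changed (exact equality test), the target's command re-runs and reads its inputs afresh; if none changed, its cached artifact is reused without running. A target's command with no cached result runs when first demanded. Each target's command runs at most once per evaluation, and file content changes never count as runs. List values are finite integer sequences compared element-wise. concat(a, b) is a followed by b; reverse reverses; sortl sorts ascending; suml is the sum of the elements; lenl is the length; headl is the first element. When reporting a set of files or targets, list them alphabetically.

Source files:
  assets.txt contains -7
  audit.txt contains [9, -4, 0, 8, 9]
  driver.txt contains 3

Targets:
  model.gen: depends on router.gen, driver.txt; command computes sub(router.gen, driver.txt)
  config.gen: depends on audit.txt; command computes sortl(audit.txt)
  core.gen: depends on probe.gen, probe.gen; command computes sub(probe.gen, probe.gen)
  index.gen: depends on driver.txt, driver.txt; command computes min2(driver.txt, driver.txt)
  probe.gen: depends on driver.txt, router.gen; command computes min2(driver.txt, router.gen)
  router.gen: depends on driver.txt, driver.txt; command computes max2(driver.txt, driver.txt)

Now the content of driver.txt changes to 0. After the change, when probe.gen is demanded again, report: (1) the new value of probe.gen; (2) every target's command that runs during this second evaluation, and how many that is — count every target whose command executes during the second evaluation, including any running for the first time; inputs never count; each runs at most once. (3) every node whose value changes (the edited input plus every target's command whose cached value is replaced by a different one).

First evaluation (everything demanded from the output):
  router.gen = max2(3, 3) = 3
  probe.gen = min2(3, 3) = 3

Propagation after the edit:
  router.gen: runs — driver.txt 3->0; driver.txt 3->0; result 0.
  probe.gen: runs — driver.txt 3->0; router.gen 3->0; result 0.

New value of probe.gen: 0.
Target commands that run: probe.gen, router.gen — 2 in total.
Values that change: driver.txt, probe.gen, router.gen.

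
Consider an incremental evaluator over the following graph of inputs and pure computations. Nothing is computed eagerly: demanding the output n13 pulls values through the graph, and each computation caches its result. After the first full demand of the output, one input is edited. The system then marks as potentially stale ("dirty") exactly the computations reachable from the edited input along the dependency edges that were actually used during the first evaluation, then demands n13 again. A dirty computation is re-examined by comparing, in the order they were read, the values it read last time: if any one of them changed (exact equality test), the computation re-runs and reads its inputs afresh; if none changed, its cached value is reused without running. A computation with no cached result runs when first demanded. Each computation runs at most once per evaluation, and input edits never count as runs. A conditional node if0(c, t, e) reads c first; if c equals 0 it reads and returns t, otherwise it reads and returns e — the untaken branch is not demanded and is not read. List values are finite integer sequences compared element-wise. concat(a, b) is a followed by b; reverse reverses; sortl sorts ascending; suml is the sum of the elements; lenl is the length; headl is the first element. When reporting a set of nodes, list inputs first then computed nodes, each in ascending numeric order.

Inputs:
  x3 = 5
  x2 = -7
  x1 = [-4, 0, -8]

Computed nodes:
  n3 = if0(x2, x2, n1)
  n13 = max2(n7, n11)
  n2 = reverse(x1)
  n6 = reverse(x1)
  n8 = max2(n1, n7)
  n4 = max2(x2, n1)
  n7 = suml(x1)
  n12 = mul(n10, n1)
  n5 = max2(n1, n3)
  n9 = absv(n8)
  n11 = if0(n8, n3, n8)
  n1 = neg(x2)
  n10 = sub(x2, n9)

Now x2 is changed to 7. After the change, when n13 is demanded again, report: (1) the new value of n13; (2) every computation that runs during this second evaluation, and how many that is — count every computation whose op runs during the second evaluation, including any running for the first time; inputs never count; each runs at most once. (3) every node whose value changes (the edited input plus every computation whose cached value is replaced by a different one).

n13 now evaluates to -7.
Run set: n1, n8, n11, n13 (4 run).
Changed values: x2, n1, n8, n11, n13.

Initial pass — values computed on the first demand:
  n1 = neg(-7) = 7
  n7 = suml([-4, 0, -8]) = -12
  n8 = max2(7, -12) = 7
  n11 = if0(n8=7 -> else branch n8) = 7
  n13 = max2(-12, 7) = 7

Second demand — change propagation:
  n1: re-runs because x2 -7->7; new result -7.
  n8: re-runs because n1 7->-7; new result -7.
  n11: re-runs because n8 7->-7; n8 7->-7; new result -7.
  n13: re-runs because n11 7->-7; new result -7.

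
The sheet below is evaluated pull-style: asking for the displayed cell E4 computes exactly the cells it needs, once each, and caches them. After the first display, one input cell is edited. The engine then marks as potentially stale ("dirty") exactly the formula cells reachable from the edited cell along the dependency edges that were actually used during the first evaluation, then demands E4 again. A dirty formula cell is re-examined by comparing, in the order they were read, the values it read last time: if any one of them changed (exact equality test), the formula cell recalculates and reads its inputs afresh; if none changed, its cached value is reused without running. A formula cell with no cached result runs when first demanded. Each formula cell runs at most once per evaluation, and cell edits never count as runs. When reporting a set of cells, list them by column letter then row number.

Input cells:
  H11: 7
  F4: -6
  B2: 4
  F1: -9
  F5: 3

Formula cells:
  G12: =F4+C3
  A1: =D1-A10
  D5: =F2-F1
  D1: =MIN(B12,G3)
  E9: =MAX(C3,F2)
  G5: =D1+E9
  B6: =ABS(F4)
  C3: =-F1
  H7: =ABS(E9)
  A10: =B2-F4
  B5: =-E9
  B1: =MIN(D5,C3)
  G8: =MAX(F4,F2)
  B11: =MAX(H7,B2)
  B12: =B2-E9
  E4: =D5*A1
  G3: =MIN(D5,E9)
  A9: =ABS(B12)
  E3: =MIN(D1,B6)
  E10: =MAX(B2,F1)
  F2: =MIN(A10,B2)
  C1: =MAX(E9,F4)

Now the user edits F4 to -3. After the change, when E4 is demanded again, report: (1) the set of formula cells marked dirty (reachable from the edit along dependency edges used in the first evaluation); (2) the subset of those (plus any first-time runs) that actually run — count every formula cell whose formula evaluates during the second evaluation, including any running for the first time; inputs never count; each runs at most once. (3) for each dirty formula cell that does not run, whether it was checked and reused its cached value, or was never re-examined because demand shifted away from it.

The edit dirties: A1, A10, B12, D1, D5, E4, E9, F2, G3.
4 formula cells run: A1, A10, E4, F2.
Cache hits after checking: B12, D1, D5, E9, G3.
Note where the cutoff bites: E9 is checked, finds nothing changed, and keeps its cache.

First demand of the output computes:
  A10 = 4 - -6 = 10
  C3 = -(-9) = 9
  F2 = MIN(10, 4) = 4
  D5 = 4 - -9 = 13
  E9 = MAX(9, 4) = 9
  B12 = 4 - 9 = -5
  G3 = MIN(13, 9) = 9
  D1 = MIN(-5, 9) = -5
  A1 = -5 - 10 = -15
  E4 = 13 * -15 = -195

After the edit, cleaning proceeds:
  A10: a read changed (F4 -6->-3) — executes, giving 7.
  F2: a read changed (A10 10->7) — executes, giving 4 — identical to its old value.
  D5: dirty, but its reads are unchanged (F2 unchanged, F1 unchanged); cached 13 stands.
  E9: dirty, but its reads are unchanged (C3 unchanged, F2 unchanged); cached 9 stands.
  B12: dirty, but its reads are unchanged (B2 unchanged, E9 unchanged); cached -5 stands.
  G3: dirty, but its reads are unchanged (D5 unchanged, E9 unchanged); cached 9 stands.
  D1: dirty, but its reads are unchanged (B12 unchanged, G3 unchanged); cached -5 stands.
  A1: a read changed (A10 10->7) — executes, giving -12.
  E4: a read changed (A1 -15->-12) — executes, giving -156.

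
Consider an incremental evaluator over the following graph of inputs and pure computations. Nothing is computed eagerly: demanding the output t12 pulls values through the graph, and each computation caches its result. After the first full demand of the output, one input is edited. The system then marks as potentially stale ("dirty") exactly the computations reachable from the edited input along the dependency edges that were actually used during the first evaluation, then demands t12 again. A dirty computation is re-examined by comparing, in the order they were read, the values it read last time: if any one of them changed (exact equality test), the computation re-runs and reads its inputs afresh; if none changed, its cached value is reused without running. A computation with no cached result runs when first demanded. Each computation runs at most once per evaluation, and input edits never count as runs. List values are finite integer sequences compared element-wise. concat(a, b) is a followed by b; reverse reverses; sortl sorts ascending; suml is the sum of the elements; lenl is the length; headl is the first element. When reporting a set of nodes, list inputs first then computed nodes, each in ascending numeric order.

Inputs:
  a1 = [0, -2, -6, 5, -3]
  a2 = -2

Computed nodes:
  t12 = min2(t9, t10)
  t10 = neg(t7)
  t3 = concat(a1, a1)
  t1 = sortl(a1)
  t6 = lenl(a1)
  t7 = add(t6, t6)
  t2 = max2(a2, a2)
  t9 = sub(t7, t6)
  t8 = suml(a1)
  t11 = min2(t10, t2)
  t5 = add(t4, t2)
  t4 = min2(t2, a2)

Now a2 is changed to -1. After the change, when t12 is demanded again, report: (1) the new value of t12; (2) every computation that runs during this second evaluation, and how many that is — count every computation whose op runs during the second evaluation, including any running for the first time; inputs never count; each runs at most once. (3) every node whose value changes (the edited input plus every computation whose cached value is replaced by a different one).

t12 now evaluates to -10.
Run set: none (0 run).
Changed values: a2.
The important point: nothing the output needs ever reads a2, so the edit is invisible to it.

Initial pass — values computed on the first demand:
  t6 = lenl([0, -2, -6, 5, -3]) = 5
  t7 = add(5, 5) = 10
  t9 = sub(10, 5) = 5
  t10 = neg(10) = -10
  t12 = min2(5, -10) = -10

Second demand — change propagation:
  no demanded computation ever read a2, so the edit dirties nothing and nothing runs.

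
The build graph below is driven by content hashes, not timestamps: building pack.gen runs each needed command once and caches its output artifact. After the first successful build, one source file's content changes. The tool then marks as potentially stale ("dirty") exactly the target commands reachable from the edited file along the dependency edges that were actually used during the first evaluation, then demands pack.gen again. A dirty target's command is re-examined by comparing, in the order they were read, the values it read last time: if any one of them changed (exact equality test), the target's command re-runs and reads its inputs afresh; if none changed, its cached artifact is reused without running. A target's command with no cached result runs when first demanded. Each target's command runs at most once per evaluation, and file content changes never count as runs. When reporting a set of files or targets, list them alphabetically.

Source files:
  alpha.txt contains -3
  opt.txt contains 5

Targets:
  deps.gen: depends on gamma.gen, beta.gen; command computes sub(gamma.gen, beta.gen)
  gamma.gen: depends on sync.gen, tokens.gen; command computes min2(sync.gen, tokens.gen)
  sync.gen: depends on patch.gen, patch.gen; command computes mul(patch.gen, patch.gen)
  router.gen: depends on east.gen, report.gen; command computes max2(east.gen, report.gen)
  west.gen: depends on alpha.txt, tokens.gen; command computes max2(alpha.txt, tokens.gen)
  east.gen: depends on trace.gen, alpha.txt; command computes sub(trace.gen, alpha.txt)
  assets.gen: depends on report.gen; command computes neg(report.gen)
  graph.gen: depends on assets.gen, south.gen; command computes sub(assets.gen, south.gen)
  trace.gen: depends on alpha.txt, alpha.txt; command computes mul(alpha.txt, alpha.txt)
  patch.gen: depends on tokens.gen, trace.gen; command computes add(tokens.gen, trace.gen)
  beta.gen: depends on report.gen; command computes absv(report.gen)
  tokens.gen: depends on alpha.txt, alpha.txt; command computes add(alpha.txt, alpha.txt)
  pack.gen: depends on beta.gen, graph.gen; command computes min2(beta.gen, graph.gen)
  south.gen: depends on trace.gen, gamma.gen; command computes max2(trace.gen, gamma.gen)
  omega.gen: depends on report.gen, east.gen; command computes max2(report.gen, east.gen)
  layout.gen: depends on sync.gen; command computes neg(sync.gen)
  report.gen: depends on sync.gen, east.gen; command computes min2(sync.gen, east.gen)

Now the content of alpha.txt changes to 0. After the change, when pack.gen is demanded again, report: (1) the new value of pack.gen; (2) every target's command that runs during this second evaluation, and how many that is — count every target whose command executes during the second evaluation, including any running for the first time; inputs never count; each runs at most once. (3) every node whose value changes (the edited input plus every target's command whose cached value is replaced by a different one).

Initial pass — values computed on the first demand:
  tokens.gen = add(-3, -3) = -6
  trace.gen = mul(-3, -3) = 9
  east.gen = sub(9, -3) = 12
  patch.gen = add(-6, 9) = 3
  sync.gen = mul(3, 3) = 9
  gamma.gen = min2(9, -6) = -6
  report.gen = min2(9, 12) = 9
  assets.gen = neg(9) = -9
  beta.gen = absv(9) = 9
  south.gen = max2(9, -6) = 9
  graph.gen = sub(-9, 9) = -18
  pack.gen = min2(9, -18) = -18

Second demand — change propagation:
  tokens.gen: re-runs because alpha.txt -3->0; alpha.txt -3->0; new result 0.
  trace.gen: re-runs because alpha.txt -3->0; alpha.txt -3->0; new result 0.
  east.gen: re-runs because trace.gen 9->0; alpha.txt -3->0; new result 0.
  patch.gen: re-runs because tokens.gen -6->0; trace.gen 9->0; new result 0.
  sync.gen: re-runs because patch.gen 3->0; patch.gen 3->0; new result 0.
  gamma.gen: re-runs because sync.gen 9->0; tokens.gen -6->0; new result 0.
  report.gen: re-runs because sync.gen 9->0; east.gen 12->0; new result 0.
  assets.gen: re-runs because report.gen 9->0; new result 0.
  beta.gen: re-runs because report.gen 9->0; new result 0.
  south.gen: re-runs because trace.gen 9->0; gamma.gen -6->0; new result 0.
  graph.gen: re-runs because assets.gen -9->0; south.gen 9->0; new result 0.
  pack.gen: re-runs because beta.gen 9->0; graph.gen -18->0; new result 0.

pack.gen now evaluates to 0.
Run set: assets.gen, beta.gen, east.gen, gamma.gen, graph.gen, pack.gen, patch.gen, report.gen, south.gen, sync.gen, tokens.gen, trace.gen (12 run).
Changed values: alpha.txt, assets.gen, beta.gen, east.gen, gamma.gen, graph.gen, pack.gen, patch.gen, report.gen, south.gen, sync.gen, tokens.gen, trace.gen.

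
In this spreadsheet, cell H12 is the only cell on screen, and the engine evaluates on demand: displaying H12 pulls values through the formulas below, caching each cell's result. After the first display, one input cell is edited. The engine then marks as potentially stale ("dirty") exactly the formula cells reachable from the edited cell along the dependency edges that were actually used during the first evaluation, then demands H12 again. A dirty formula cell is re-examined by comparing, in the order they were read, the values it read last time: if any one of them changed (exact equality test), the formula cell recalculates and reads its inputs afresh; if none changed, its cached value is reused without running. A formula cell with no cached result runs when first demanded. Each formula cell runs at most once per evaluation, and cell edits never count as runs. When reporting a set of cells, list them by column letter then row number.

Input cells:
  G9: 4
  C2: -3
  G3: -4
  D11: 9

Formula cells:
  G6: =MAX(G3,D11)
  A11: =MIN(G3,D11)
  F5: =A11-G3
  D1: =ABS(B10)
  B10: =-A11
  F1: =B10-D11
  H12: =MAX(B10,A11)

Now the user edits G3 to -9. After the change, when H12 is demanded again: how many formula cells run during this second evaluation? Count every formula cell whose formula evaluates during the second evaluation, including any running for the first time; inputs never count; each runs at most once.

Run set: A11, B10, H12 (3 run).

Initial pass — values computed on the first demand:
  A11 = MIN(-4, 9) = -4
  B10 = -(-4) = 4
  H12 = MAX(4, -4) = 4

Second demand — change propagation:
  A11: re-runs because G3 -4->-9; new result -9.
  B10: re-runs because A11 -4->-9; new result 9.
  H12: re-runs because B10 4->9; A11 -4->-9; new result 9.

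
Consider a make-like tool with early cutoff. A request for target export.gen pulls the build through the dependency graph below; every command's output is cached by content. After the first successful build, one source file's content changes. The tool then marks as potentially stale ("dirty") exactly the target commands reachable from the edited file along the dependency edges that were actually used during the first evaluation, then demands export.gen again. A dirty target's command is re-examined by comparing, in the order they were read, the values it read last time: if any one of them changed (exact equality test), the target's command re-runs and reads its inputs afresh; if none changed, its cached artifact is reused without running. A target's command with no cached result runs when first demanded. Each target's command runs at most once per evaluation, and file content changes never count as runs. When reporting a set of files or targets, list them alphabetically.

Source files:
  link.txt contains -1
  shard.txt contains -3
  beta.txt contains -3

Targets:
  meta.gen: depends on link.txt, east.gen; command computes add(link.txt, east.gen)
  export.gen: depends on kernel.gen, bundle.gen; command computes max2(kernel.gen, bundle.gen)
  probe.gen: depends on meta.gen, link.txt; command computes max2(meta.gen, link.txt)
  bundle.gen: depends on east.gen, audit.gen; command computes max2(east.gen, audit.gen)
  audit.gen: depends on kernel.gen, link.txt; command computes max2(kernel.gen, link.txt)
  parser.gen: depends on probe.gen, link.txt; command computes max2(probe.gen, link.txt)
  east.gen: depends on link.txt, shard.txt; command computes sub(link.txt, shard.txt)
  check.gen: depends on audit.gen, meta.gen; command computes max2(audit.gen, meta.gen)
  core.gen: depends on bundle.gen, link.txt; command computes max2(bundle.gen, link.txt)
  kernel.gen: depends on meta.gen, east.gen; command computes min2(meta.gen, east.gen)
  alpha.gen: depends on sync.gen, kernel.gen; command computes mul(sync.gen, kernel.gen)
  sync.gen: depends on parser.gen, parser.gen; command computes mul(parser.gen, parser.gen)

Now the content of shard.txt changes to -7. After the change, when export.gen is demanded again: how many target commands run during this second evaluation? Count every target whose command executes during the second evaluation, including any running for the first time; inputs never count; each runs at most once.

First demand of the output computes:
  east.gen = sub(-1, -3) = 2
  meta.gen = add(-1, 2) = 1
  kernel.gen = min2(1, 2) = 1
  audit.gen = max2(1, -1) = 1
  bundle.gen = max2(2, 1) = 2
  export.gen = max2(1, 2) = 2

After the edit, cleaning proceeds:
  east.gen: a read changed (shard.txt -3->-7) — executes, giving 6.
  meta.gen: a read changed (east.gen 2->6) — executes, giving 5.
  kernel.gen: a read changed (meta.gen 1->5; east.gen 2->6) — executes, giving 5.
  audit.gen: a read changed (kernel.gen 1->5) — executes, giving 5.
  bundle.gen: a read changed (east.gen 2->6; audit.gen 1->5) — executes, giving 6.
  export.gen: a read changed (kernel.gen 1->5; bundle.gen 2->6) — executes, giving 6.

6 target commands run: audit.gen, bundle.gen, east.gen, export.gen, kernel.gen, meta.gen.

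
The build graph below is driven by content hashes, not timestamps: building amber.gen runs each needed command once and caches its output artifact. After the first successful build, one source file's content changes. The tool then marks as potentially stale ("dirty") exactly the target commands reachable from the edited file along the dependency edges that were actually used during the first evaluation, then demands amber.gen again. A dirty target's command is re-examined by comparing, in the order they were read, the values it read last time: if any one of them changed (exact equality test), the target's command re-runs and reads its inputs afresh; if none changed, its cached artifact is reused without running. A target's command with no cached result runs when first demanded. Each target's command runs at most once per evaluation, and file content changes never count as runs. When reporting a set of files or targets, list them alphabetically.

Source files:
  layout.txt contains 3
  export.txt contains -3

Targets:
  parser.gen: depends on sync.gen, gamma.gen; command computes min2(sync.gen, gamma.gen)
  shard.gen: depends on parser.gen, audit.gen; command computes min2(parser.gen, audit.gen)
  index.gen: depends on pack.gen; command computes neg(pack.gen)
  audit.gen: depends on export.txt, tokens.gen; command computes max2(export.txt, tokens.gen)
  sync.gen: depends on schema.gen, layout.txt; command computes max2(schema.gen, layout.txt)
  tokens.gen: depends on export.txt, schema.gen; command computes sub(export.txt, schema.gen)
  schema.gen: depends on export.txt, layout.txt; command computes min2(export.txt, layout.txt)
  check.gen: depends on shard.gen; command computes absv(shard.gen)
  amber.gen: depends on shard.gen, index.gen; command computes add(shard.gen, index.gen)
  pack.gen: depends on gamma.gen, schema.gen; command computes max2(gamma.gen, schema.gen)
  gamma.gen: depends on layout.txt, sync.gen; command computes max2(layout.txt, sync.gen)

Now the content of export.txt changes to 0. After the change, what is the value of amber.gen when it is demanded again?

Initial pass — values computed on the first demand:
  schema.gen = min2(-3, 3) = -3
  sync.gen = max2(-3, 3) = 3
  gamma.gen = max2(3, 3) = 3
  pack.gen = max2(3, -3) = 3
  index.gen = neg(3) = -3
  parser.gen = min2(3, 3) = 3
  tokens.gen = sub(-3, -3) = 0
  audit.gen = max2(-3, 0) = 0
  shard.gen = min2(3, 0) = 0
  amber.gen = add(0, -3) = -3

Second demand — change propagation:
  schema.gen: re-runs because export.txt -3->0; new result 0.
  sync.gen: re-runs because schema.gen -3->0; new result 3 (unchanged).
  gamma.gen: re-examined; everything it read last time is the same (layout.txt unchanged, sync.gen unchanged) — cache 3 kept, no run.
  pack.gen: re-runs because schema.gen -3->0; new result 3 (unchanged).
  index.gen: re-examined; everything it read last time is the same (pack.gen unchanged) — cache -3 kept, no run.
  parser.gen: re-examined; everything it read last time is the same (sync.gen unchanged, gamma.gen unchanged) — cache 3 kept, no run.
  tokens.gen: re-runs because export.txt -3->0; schema.gen -3->0; new result 0 (unchanged).
  audit.gen: re-runs because export.txt -3->0; new result 0 (unchanged).
  shard.gen: re-examined; everything it read last time is the same (parser.gen unchanged, audit.gen unchanged) — cache 0 kept, no run.
  amber.gen: re-examined; everything it read last time is the same (shard.gen unchanged, index.gen unchanged) — cache -3 kept, no run.

The important point: at gamma.gen every value read last time is unchanged, so the dirty flag clears without a run.

amber.gen now evaluates to -3.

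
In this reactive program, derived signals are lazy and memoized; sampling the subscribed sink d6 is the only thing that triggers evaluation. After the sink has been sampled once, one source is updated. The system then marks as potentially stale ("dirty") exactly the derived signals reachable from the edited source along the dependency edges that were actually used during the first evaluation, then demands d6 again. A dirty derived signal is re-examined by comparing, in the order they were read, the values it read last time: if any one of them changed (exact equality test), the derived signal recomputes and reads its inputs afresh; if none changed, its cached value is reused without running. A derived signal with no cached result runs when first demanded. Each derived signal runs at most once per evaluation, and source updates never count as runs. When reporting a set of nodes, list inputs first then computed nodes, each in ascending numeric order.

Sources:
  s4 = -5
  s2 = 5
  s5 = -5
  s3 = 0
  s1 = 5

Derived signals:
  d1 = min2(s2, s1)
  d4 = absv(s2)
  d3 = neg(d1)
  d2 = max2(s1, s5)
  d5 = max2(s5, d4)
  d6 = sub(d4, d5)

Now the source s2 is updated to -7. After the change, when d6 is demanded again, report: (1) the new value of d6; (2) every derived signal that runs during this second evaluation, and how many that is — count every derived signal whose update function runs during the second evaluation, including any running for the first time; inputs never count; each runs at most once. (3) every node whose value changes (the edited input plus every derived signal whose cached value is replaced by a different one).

Demanding d6 again yields 0.
3 derived signals run: d4, d5, d6.
The nodes whose values change: s2, d4, d5.

First demand of the output computes:
  d4 = absv(5) = 5
  d5 = max2(-5, 5) = 5
  d6 = sub(5, 5) = 0

After the edit, cleaning proceeds:
  d4: a read changed (s2 5->-7) — executes, giving 7.
  d5: a read changed (d4 5->7) — executes, giving 7.
  d6: a read changed (d4 5->7; d5 5->7) — executes, giving 0 — identical to its old value.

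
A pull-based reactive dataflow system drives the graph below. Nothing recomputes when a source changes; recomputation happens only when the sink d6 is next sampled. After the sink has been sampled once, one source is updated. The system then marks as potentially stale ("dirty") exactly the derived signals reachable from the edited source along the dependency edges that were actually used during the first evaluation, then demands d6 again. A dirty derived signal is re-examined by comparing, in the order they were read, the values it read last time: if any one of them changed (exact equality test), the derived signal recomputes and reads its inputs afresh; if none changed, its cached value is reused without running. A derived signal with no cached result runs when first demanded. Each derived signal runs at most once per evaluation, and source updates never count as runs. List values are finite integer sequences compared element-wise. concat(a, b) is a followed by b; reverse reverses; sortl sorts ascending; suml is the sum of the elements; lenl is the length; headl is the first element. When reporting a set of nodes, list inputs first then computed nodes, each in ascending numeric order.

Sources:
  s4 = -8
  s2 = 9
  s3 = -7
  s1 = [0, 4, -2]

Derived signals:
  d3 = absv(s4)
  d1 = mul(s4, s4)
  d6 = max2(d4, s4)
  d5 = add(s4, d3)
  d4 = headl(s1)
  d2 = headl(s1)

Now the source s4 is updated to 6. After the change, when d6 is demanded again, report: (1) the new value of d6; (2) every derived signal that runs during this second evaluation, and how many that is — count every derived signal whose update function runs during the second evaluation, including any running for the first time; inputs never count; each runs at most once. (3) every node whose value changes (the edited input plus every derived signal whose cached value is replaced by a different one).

New value of d6: 6.
Derived signals that run: d6 — 1 in total.
Values that change: s4, d6.

First evaluation (everything demanded from the output):
  d4 = headl([0, 4, -2]) = 0
  d6 = max2(0, -8) = 0

Propagation after the edit:
  d6: runs — s4 -8->6; result 6.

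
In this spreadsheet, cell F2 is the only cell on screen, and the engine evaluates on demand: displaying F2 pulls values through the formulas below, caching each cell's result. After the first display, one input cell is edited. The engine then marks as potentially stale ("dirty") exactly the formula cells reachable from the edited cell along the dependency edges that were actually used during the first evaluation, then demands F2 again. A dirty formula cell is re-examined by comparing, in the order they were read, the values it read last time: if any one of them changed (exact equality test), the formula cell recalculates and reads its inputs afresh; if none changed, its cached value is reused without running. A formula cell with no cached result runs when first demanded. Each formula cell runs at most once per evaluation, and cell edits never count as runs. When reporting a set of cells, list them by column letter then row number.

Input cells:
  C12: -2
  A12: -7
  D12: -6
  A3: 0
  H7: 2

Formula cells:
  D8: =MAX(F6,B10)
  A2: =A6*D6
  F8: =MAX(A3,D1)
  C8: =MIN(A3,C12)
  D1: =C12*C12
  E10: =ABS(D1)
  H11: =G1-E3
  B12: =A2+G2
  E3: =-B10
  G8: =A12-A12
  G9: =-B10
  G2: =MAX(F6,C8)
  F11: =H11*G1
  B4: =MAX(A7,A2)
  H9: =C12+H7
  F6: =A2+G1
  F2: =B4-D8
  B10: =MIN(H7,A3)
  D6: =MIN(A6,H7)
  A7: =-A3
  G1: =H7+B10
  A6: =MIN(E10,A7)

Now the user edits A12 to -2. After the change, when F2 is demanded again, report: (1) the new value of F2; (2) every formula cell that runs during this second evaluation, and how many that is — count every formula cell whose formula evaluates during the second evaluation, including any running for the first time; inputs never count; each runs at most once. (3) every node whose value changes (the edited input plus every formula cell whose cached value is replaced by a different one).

F2 now evaluates to -2.
Run set: none (0 run).
Changed values: A12.
The important point: nothing the output needs ever reads A12, so the edit is invisible to it.

Initial pass — values computed on the first demand:
  A7 = -(0) = 0
  B10 = MIN(2, 0) = 0
  D1 = -2 * -2 = 4
  E10 = ABS(4) = 4
  A6 = MIN(4, 0) = 0
  D6 = MIN(0, 2) = 0
  A2 = 0 * 0 = 0
  B4 = MAX(0, 0) = 0
  G1 = 2 + 0 = 2
  F6 = 0 + 2 = 2
  D8 = MAX(2, 0) = 2
  F2 = 0 - 2 = -2

Second demand — change propagation:
  no demanded computation ever read A12, so the edit dirties nothing and nothing runs.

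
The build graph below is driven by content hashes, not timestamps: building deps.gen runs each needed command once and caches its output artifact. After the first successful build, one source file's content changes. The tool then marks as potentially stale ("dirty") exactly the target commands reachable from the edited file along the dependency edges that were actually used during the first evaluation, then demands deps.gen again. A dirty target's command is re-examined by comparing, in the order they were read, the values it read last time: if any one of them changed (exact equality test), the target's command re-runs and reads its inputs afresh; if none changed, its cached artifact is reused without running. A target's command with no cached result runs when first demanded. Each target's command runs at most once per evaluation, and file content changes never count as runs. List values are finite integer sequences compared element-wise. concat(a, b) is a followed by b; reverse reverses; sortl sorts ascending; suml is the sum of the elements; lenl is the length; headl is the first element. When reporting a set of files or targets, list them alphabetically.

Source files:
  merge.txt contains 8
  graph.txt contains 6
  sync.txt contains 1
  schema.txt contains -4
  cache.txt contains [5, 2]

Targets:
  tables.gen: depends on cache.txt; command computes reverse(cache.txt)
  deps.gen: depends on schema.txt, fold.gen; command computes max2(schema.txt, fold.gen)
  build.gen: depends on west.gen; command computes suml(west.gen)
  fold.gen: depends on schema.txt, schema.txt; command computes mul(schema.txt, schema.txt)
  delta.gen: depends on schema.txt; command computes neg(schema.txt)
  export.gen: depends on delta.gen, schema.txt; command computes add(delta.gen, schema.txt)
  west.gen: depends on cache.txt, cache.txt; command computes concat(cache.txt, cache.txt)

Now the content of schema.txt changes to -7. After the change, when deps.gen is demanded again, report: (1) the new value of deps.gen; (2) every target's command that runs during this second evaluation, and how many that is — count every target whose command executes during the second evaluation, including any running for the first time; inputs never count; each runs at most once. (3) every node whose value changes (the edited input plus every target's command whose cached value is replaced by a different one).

Initial pass — values computed on the first demand:
  fold.gen = mul(-4, -4) = 16
  deps.gen = max2(-4, 16) = 16

Second demand — change propagation:
  fold.gen: re-runs because schema.txt -4->-7; schema.txt -4->-7; new result 49.
  deps.gen: re-runs because schema.txt -4->-7; fold.gen 16->49; new result 49.

deps.gen now evaluates to 49.
Run set: deps.gen, fold.gen (2 run).
Changed values: deps.gen, fold.gen, schema.txt.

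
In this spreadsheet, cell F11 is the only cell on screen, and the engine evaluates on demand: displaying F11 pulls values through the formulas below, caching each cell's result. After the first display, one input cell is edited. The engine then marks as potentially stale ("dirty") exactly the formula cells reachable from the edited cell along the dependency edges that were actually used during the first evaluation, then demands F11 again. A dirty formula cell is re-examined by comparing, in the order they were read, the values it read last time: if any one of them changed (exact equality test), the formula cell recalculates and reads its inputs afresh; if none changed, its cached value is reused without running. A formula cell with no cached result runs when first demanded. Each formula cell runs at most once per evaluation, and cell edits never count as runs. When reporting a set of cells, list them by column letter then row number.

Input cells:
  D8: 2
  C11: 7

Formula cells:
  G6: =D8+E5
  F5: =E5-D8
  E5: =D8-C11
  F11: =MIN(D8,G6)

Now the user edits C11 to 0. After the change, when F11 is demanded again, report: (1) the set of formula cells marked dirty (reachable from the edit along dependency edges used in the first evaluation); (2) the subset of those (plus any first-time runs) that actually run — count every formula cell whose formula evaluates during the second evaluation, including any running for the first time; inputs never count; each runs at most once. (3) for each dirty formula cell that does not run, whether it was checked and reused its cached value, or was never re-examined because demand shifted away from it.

Initial pass — values computed on the first demand:
  E5 = 2 - 7 = -5
  G6 = 2 + -5 = -3
  F11 = MIN(2, -3) = -3

Second demand — change propagation:
  E5: re-runs because C11 7->0; new result 2.
  G6: re-runs because E5 -5->2; new result 4.
  F11: re-runs because G6 -3->4; new result 2.

Dirty set: E5, F11, G6.
Run set: E5, F11, G6 (3 run).
All dirty formula cells ended up running.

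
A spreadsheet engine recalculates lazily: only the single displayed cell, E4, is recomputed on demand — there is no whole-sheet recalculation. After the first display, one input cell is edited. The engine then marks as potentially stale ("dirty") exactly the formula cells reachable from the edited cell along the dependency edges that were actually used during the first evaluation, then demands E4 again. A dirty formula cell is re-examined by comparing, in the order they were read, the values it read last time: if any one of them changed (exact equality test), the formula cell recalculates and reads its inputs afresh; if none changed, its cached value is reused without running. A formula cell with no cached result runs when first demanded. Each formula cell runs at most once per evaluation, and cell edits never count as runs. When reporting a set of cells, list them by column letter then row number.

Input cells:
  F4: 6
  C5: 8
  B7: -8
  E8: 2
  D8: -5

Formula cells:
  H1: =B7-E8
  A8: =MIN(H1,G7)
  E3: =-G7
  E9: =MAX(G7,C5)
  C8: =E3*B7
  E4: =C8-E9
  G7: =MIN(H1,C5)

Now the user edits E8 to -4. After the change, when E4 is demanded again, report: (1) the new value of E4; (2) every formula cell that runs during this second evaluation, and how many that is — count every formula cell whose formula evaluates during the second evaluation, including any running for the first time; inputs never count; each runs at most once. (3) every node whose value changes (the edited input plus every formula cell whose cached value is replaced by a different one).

First evaluation (everything demanded from the output):
  H1 = -8 - 2 = -10
  G7 = MIN(-10, 8) = -10
  E3 = -(-10) = 10
  C8 = 10 * -8 = -80
  E9 = MAX(-10, 8) = 8
  E4 = -80 - 8 = -88

Propagation after the edit:
  H1: runs — E8 2->-4; result -4.
  G7: runs — H1 -10->-4; result -4.
  E3: runs — G7 -10->-4; result 4.
  C8: runs — E3 10->4; result -32.
  E9: runs — G7 -10->-4; result 8 (same value as before).
  E4: runs — C8 -80->-32; result -40.

New value of E4: -40.
Formula cells that run: C8, E3, E4, E9, G7, H1 — 6 in total.
Values that change: C8, E3, E4, E8, G7, H1.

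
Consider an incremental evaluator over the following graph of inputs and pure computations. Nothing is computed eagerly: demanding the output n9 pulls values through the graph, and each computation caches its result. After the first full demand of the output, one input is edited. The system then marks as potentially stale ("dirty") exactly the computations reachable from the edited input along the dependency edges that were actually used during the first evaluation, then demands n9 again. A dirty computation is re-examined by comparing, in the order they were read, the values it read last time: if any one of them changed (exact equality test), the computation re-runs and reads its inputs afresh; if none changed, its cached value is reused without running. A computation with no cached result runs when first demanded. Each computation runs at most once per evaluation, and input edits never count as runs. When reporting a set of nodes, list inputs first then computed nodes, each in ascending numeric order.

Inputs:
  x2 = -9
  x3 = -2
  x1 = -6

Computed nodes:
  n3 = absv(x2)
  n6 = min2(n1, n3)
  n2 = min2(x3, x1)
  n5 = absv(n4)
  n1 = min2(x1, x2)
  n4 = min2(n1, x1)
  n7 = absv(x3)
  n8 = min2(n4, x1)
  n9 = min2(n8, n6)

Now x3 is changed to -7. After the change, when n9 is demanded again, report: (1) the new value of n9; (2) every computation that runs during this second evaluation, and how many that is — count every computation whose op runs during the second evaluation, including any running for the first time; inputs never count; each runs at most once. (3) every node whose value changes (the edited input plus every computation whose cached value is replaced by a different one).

Initial pass — values computed on the first demand:
  n1 = min2(-6, -9) = -9
  n3 = absv(-9) = 9
  n4 = min2(-9, -6) = -9
  n6 = min2(-9, 9) = -9
  n8 = min2(-9, -6) = -9
  n9 = min2(-9, -9) = -9

Second demand — change propagation:
  no demanded computation ever read x3, so the edit dirties nothing and nothing runs.

The important point: nothing the output needs ever reads x3, so the edit is invisible to it.

n9 now evaluates to -9.
Run set: none (0 run).
Changed values: x3.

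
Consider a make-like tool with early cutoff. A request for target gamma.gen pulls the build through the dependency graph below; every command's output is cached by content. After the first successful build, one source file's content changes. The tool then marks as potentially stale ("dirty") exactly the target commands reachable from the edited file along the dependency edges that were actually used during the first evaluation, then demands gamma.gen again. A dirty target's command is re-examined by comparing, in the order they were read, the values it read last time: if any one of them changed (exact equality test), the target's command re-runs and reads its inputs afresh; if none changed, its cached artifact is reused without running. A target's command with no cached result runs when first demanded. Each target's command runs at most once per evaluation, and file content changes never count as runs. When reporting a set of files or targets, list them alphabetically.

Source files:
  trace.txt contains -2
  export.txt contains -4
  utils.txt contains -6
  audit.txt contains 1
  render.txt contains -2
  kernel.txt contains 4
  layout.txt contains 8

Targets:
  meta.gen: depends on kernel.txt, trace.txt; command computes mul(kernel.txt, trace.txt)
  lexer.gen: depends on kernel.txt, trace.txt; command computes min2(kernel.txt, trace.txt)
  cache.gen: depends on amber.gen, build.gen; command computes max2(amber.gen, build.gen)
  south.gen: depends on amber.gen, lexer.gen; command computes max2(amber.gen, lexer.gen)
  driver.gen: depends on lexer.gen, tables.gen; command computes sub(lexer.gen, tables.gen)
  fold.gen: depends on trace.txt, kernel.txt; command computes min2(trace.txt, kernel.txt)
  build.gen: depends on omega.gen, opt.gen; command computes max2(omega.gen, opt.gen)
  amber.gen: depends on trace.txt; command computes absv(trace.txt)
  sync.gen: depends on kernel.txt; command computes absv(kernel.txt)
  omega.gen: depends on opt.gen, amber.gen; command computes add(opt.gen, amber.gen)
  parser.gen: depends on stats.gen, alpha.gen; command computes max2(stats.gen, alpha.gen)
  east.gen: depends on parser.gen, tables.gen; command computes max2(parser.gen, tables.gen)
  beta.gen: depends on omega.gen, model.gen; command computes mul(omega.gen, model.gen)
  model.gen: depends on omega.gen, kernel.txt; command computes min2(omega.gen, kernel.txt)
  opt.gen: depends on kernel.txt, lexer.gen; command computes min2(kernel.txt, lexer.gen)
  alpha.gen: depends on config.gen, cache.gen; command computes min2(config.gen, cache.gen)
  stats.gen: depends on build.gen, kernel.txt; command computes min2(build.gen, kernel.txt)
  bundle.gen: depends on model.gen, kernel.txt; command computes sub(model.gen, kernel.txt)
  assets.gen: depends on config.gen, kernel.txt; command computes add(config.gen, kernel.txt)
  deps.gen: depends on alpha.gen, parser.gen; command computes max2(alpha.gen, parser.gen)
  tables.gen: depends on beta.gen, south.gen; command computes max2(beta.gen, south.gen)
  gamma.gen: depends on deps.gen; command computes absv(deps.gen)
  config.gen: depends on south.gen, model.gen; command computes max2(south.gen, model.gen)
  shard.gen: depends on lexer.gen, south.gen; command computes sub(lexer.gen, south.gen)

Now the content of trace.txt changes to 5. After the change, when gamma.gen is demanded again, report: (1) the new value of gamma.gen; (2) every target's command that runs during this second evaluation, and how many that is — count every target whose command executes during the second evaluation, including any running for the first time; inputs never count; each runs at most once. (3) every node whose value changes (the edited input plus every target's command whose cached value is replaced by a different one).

First demand of the output computes:
  amber.gen = absv(-2) = 2
  lexer.gen = min2(4, -2) = -2
  opt.gen = min2(4, -2) = -2
  omega.gen = add(-2, 2) = 0
  build.gen = max2(0, -2) = 0
  cache.gen = max2(2, 0) = 2
  model.gen = min2(0, 4) = 0
  south.gen = max2(2, -2) = 2
  config.gen = max2(2, 0) = 2
  alpha.gen = min2(2, 2) = 2
  stats.gen = min2(0, 4) = 0
  parser.gen = max2(0, 2) = 2
  deps.gen = max2(2, 2) = 2
  gamma.gen = absv(2) = 2

After the edit, cleaning proceeds:
  amber.gen: a read changed (trace.txt -2->5) — executes, giving 5.
  lexer.gen: a read changed (trace.txt -2->5) — executes, giving 4.
  opt.gen: a read changed (lexer.gen -2->4) — executes, giving 4.
  omega.gen: a read changed (opt.gen -2->4; amber.gen 2->5) — executes, giving 9.
  build.gen: a read changed (omega.gen 0->9; opt.gen -2->4) — executes, giving 9.
  cache.gen: a read changed (amber.gen 2->5; build.gen 0->9) — executes, giving 9.
  model.gen: a read changed (omega.gen 0->9) — executes, giving 4.
  south.gen: a read changed (amber.gen 2->5; lexer.gen -2->4) — executes, giving 5.
  config.gen: a read changed (south.gen 2->5; model.gen 0->4) — executes, giving 5.
  alpha.gen: a read changed (config.gen 2->5; cache.gen 2->9) — executes, giving 5.
  stats.gen: a read changed (build.gen 0->9) — executes, giving 4.
  parser.gen: a read changed (stats.gen 0->4; alpha.gen 2->5) — executes, giving 5.
  deps.gen: a read changed (alpha.gen 2->5; parser.gen 2->5) — executes, giving 5.
  gamma.gen: a read changed (deps.gen 2->5) — executes, giving 5.

Demanding gamma.gen again yields 5.
14 target commands run: alpha.gen, amber.gen, build.gen, cache.gen, config.gen, deps.gen, gamma.gen, lexer.gen, model.gen, omega.gen, opt.gen, parser.gen, south.gen, stats.gen.
The nodes whose values change: alpha.gen, amber.gen, build.gen, cache.gen, config.gen, deps.gen, gamma.gen, lexer.gen, model.gen, omega.gen, opt.gen, parser.gen, south.gen, stats.gen, trace.txt.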